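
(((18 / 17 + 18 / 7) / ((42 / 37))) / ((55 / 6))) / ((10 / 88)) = 63936 / 20825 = 3.07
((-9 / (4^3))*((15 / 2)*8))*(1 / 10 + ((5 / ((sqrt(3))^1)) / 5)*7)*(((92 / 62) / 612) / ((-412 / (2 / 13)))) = 69 / 90323584 + 805*sqrt(3) / 45161792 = 0.00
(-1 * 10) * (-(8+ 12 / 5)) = 104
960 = 960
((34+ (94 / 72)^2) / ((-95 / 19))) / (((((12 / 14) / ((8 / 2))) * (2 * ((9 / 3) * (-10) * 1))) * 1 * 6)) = 0.09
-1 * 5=-5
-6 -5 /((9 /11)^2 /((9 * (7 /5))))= -901 /9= -100.11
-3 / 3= -1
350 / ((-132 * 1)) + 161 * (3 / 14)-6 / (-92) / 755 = 36501329 / 1146090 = 31.85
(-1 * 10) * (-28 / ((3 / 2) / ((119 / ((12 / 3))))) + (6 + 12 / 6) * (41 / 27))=5431.85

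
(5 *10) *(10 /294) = 250 /147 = 1.70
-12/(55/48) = -576/55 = -10.47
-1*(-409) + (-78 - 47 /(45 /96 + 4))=45829 /143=320.48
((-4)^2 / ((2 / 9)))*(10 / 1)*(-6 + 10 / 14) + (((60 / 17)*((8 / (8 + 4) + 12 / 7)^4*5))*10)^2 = 39057877830455460880 / 1214534039481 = 32158734.59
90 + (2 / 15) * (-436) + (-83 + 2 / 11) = -8407 / 165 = -50.95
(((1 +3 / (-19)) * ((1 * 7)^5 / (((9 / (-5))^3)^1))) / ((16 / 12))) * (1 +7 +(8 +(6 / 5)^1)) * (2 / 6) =-144540200 / 13851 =-10435.36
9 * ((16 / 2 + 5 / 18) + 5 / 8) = 80.12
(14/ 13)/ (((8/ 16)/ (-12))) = -336/ 13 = -25.85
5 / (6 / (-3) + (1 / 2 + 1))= -10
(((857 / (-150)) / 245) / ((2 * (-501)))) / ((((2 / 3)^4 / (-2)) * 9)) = -857 / 32732000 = -0.00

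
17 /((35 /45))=153 /7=21.86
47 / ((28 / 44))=517 / 7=73.86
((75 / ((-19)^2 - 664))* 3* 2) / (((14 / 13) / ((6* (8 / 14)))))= -23400 / 4949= -4.73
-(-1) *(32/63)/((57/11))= 352/3591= 0.10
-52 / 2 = -26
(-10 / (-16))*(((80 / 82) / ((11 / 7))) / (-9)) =-175 / 4059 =-0.04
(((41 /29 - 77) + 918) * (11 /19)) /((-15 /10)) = -537460 /1653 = -325.14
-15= -15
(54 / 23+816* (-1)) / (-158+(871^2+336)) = -18714 / 17452837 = -0.00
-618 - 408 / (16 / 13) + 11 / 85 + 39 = -154763 / 170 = -910.37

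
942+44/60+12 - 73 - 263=9281/15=618.73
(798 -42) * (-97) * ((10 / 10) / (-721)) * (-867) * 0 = 0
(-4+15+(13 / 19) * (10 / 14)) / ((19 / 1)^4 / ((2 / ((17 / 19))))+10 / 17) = 51952 / 263642043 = 0.00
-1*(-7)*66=462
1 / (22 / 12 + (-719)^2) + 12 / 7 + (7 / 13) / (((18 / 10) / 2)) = 839252936 / 362907909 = 2.31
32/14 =16/7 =2.29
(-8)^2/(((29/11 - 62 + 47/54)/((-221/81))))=311168/104235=2.99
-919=-919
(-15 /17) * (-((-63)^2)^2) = 236294415 /17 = 13899671.47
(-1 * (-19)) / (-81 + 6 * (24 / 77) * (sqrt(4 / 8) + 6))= -291137 / 1068843-11704 * sqrt(2) / 3206529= -0.28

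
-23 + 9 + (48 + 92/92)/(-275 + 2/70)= -136451/9624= -14.18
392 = 392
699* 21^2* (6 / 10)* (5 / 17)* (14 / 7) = 1849554 / 17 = 108797.29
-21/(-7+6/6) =7/2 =3.50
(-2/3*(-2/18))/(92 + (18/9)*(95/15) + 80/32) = 4/5787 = 0.00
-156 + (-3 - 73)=-232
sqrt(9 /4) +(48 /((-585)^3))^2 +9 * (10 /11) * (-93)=-74403122081518541243 /97975021595343750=-759.41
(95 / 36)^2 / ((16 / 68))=153425 / 5184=29.60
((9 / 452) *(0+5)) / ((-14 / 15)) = -675 / 6328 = -0.11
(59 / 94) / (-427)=-59 / 40138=-0.00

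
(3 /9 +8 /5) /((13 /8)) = 232 /195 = 1.19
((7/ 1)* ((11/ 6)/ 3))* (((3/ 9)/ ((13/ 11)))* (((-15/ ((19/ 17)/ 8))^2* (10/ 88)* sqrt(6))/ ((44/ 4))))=2023000* sqrt(6)/ 14079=351.97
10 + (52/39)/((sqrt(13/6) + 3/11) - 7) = 306318/31283 - 484 *sqrt(78)/93849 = 9.75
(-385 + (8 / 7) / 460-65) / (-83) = 362248 / 66815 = 5.42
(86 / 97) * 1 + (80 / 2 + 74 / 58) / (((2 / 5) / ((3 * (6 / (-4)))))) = -5214929 / 11252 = -463.47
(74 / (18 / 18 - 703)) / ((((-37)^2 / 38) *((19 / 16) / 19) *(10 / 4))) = -1216 / 64935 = -0.02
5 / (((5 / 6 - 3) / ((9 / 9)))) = -2.31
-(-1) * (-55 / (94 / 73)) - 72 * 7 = -51391 / 94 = -546.71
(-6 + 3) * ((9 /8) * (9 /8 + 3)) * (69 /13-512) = 5869017 /832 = 7054.11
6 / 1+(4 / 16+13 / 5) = 177 / 20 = 8.85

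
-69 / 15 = -23 / 5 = -4.60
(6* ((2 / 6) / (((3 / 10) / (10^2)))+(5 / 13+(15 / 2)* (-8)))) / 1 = 12050 / 39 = 308.97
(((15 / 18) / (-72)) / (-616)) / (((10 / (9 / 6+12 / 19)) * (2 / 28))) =3 / 53504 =0.00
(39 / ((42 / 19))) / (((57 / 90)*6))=4.64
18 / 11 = 1.64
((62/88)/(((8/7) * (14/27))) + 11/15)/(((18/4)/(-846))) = -954053/2640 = -361.38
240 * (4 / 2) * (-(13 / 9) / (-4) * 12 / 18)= 1040 / 9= 115.56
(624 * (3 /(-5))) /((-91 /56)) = 1152 /5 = 230.40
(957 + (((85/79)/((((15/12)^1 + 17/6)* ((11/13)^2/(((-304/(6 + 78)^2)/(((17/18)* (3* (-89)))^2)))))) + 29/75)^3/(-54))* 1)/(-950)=-643560930493743481586039361551421481519807343267/638854302934324747332128330287351793051245312500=-1.01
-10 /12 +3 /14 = -13 /21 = -0.62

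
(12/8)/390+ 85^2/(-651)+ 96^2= 9204.91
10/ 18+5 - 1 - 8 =-31/ 9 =-3.44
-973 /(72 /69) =-22379 /24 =-932.46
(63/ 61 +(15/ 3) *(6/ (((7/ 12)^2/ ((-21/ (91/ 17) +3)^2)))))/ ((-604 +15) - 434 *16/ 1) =-4274287/ 422803017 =-0.01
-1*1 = -1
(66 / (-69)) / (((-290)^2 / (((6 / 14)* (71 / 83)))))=-2343 / 561914150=-0.00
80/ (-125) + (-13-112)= -3141/ 25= -125.64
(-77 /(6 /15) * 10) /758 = -1925 /758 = -2.54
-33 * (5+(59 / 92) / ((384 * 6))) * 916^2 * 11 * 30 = -33627208892695 / 736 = -45689142517.25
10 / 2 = 5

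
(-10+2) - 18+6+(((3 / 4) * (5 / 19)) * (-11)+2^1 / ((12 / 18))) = -1457 / 76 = -19.17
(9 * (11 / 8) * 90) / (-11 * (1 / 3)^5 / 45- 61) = -48715425 / 2668184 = -18.26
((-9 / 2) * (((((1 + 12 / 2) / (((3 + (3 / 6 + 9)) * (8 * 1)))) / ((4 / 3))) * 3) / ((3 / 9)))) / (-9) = 189 / 800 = 0.24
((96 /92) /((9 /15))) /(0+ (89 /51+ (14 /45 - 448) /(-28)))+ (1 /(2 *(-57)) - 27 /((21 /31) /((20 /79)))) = -393463345307 /39341927478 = -10.00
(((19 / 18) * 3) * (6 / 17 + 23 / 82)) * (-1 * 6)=-16777 / 1394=-12.04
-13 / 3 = -4.33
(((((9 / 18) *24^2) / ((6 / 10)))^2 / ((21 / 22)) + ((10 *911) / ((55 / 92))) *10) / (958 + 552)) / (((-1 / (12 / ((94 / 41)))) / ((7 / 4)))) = -186463572 / 78067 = -2388.51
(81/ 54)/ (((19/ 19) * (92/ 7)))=21/ 184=0.11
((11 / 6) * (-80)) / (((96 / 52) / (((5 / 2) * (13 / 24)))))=-46475 / 432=-107.58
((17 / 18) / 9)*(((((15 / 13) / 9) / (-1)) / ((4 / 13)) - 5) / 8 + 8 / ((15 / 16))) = 7123 / 8640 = 0.82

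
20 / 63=0.32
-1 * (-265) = 265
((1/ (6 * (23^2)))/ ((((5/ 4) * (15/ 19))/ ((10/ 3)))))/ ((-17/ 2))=-152/ 1214055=-0.00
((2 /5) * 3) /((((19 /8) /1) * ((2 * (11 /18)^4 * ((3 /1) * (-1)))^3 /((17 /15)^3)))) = -1.26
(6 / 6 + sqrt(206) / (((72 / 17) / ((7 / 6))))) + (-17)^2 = 119 * sqrt(206) / 432 + 290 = 293.95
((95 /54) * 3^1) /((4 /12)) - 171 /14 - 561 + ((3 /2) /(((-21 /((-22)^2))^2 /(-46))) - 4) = -5470411 /147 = -37213.68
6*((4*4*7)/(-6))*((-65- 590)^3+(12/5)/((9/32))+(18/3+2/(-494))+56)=116608450903168/3705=31473266100.72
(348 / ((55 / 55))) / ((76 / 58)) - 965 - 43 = -742.42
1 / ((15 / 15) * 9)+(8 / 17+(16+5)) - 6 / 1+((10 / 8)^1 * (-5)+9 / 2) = 8465 / 612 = 13.83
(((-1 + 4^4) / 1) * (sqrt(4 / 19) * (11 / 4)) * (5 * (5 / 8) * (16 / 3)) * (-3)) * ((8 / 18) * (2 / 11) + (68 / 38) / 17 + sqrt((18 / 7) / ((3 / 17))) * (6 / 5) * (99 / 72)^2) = -5091075 * sqrt(13566) / 4256 - 743750 * sqrt(19) / 1083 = -142319.99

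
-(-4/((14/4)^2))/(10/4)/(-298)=-16/36505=-0.00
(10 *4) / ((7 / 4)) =160 / 7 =22.86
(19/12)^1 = 19/12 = 1.58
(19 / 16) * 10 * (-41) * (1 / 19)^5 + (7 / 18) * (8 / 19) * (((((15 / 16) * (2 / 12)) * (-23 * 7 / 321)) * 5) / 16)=-202728245 / 48191663232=-0.00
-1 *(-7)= 7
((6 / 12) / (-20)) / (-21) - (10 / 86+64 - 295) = 8339563 / 36120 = 230.88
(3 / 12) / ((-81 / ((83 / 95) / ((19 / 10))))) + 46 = 2690089 / 58482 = 46.00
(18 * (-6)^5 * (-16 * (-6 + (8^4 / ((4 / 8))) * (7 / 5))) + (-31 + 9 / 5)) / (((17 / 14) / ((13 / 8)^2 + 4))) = 2246195264005 / 16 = 140387204000.31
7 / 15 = 0.47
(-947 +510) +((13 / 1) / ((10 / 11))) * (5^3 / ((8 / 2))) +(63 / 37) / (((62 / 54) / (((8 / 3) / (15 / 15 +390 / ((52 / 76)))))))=51776311 / 5239496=9.88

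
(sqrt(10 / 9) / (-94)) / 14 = -sqrt(10) / 3948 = -0.00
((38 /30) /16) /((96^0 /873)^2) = 4826817 /80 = 60335.21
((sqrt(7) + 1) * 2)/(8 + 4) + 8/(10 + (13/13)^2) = sqrt(7)/6 + 59/66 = 1.33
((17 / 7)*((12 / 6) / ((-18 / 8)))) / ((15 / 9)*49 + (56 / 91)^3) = -17576 / 666813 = -0.03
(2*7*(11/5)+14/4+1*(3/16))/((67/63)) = 173817/5360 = 32.43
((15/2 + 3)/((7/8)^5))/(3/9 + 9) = 36864/16807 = 2.19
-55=-55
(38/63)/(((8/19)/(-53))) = -19133/252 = -75.92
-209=-209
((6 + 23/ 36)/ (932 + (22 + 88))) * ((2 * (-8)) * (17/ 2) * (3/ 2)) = -4063/ 3126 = -1.30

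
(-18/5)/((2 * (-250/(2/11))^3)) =9/12998046875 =0.00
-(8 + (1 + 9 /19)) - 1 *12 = -408 /19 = -21.47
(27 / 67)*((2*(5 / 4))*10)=675 / 67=10.07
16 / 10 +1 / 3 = 29 / 15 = 1.93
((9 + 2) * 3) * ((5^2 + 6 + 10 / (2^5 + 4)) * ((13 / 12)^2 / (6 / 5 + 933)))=5233085 / 4035744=1.30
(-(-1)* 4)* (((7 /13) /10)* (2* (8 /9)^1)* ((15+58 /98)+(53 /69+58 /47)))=6.74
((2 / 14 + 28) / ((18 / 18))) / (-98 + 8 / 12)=-591 / 2044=-0.29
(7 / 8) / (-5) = -7 / 40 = -0.18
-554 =-554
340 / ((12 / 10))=850 / 3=283.33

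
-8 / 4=-2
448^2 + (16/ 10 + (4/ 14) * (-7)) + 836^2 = 4497998/ 5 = 899599.60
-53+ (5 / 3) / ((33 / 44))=-457 / 9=-50.78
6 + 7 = 13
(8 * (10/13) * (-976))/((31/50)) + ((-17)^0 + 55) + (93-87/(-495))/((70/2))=-22409074078/2327325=-9628.68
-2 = -2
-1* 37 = -37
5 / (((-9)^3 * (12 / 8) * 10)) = -1 / 2187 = -0.00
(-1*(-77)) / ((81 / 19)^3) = 528143 / 531441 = 0.99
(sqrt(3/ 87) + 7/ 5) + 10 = sqrt(29)/ 29 + 57/ 5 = 11.59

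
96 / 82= 48 / 41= 1.17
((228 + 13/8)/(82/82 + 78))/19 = 1837/12008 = 0.15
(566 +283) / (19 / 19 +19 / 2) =566 / 7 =80.86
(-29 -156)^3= -6331625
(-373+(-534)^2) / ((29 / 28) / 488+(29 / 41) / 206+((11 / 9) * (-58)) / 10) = -739478427901920 / 18392853193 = -40204.66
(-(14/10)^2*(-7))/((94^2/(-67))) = -22981/220900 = -0.10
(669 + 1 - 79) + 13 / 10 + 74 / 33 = 196199 / 330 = 594.54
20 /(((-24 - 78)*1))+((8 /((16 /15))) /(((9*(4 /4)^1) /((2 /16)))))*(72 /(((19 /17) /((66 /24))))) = 18.26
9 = 9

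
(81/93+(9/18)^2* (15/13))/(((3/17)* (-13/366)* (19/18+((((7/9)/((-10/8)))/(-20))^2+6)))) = -98118995625/3743124047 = -26.21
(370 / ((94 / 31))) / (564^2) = 5735 / 14950512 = 0.00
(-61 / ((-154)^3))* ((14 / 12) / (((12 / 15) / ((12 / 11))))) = 305 / 11478544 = 0.00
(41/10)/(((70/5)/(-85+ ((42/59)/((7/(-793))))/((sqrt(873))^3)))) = -697/28-32513 * sqrt(97)/349732530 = -24.89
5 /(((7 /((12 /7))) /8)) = 480 /49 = 9.80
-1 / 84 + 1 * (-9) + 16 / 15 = -7.95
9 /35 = 0.26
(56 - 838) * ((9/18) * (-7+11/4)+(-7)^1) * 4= 28543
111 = 111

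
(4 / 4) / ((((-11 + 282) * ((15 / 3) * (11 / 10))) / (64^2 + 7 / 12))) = 4469 / 1626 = 2.75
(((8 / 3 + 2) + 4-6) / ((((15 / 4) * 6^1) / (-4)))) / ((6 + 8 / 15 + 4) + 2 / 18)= -64 / 1437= -0.04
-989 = -989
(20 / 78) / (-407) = -10 / 15873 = -0.00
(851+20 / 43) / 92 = 9.26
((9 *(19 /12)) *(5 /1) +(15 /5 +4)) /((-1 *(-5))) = 313 /20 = 15.65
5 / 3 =1.67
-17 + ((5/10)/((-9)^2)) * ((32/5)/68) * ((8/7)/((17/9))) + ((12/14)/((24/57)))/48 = -98796937/5826240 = -16.96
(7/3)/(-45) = -7/135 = -0.05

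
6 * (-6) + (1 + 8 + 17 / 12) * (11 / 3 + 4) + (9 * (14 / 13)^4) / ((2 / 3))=63767995 / 1028196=62.02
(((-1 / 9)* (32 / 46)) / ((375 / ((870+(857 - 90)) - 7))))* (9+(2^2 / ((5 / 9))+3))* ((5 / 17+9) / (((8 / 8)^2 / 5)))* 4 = -105488384 / 87975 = -1199.07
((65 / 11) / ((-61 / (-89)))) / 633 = 5785 / 424743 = 0.01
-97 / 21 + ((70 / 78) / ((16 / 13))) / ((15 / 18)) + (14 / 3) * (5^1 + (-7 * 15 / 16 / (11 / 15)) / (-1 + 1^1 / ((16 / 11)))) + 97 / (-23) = 2111149 / 14168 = 149.01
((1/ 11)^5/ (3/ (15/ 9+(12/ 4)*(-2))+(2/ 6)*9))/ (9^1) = 0.00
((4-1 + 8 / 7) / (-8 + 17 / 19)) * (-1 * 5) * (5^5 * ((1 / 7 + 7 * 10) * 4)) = 3381762500 / 1323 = 2556131.90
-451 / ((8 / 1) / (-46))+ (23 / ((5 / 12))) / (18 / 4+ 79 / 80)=4571411 / 1756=2603.31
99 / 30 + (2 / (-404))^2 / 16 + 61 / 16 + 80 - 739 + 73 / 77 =-163615348363 / 251352640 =-650.94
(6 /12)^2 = 1 /4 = 0.25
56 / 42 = 4 / 3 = 1.33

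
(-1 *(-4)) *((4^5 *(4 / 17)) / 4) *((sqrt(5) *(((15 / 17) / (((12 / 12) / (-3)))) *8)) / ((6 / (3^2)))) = -2211840 *sqrt(5) / 289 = -17113.58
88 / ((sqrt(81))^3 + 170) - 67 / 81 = -53105 / 72819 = -0.73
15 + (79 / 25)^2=15616 / 625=24.99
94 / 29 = 3.24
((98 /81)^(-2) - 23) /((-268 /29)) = 6215599 /2573872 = 2.41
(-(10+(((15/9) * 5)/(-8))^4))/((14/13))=-48209005/4644864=-10.38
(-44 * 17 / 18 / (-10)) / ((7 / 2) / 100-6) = -7480 / 10737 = -0.70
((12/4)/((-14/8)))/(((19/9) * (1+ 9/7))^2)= -1701/23104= -0.07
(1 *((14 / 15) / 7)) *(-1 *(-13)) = 26 / 15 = 1.73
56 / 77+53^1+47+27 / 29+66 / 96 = 522373 / 5104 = 102.35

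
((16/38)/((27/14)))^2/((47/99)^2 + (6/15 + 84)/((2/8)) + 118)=7589120/72575262027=0.00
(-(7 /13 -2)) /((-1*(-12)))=19 /156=0.12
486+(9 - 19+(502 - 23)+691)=1646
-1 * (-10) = 10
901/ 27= 33.37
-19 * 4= -76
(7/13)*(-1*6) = -42/13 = -3.23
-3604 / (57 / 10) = -36040 / 57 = -632.28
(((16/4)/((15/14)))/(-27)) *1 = -56/405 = -0.14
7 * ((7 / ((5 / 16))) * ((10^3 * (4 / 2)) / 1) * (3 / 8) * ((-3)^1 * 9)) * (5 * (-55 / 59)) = 873180000 / 59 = 14799661.02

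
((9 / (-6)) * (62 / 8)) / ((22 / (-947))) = 88071 / 176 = 500.40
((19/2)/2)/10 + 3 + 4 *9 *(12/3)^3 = 92299/40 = 2307.48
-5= -5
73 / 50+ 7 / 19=1737 / 950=1.83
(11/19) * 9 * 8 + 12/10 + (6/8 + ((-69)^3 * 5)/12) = -12999336/95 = -136835.12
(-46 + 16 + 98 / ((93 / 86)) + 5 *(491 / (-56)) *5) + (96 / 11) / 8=-157.48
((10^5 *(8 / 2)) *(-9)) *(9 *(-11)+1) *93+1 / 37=1213984800001 / 37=32810400000.03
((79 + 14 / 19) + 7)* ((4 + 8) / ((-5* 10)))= -9888 / 475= -20.82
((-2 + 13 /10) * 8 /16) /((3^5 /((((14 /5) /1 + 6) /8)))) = -77 /48600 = -0.00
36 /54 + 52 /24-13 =-61 /6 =-10.17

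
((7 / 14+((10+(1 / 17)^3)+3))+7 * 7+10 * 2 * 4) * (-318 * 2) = -445265826 / 4913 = -90630.13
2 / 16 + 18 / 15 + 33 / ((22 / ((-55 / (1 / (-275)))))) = 907553 / 40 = 22688.82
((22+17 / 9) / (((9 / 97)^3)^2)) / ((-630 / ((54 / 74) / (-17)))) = 35817796211947 / 14039608338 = 2551.20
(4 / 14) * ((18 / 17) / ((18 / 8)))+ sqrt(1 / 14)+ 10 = sqrt(14) / 14+ 1206 / 119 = 10.40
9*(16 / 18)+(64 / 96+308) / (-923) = 21226 / 2769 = 7.67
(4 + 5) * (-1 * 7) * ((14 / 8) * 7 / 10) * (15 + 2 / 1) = -52479 / 40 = -1311.98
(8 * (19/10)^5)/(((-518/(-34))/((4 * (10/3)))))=84187366/485625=173.36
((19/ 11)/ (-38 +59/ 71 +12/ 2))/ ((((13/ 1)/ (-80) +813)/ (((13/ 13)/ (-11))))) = 0.00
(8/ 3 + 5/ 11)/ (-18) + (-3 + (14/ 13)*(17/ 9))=-8797/ 7722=-1.14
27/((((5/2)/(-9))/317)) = -154062/5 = -30812.40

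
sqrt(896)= 8 * sqrt(14)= 29.93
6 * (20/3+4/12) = 42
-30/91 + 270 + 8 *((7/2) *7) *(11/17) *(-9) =-1348584/1547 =-871.74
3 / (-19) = -3 / 19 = -0.16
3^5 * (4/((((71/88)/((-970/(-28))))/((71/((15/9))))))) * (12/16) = 9334116/7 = 1333445.14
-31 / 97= -0.32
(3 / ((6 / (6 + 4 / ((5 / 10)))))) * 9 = 63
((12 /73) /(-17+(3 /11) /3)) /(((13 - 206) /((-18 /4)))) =-99 /436759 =-0.00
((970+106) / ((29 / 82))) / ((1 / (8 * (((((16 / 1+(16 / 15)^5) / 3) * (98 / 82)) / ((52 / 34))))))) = 94639914059264 / 858853125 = 110193.36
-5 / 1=-5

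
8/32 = 1/4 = 0.25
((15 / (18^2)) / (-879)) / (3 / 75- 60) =125 / 142303068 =0.00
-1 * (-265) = 265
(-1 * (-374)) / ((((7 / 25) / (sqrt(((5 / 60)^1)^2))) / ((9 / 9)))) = 4675 / 42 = 111.31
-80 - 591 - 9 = -680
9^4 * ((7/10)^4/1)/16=98.46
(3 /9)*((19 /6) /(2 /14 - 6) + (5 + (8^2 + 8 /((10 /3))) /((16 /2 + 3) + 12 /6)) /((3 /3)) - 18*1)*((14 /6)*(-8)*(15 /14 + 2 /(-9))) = 28856402 /647595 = 44.56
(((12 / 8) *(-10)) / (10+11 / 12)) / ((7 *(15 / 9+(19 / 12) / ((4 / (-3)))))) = -8640 / 21091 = -0.41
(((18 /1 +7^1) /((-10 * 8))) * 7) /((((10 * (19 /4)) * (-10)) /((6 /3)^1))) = 7 /760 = 0.01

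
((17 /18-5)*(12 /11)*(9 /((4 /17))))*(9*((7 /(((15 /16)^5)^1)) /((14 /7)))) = -2277244928 /309375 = -7360.79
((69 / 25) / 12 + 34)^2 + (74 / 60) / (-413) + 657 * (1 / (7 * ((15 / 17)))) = 15835180031 / 12390000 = 1278.06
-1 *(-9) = 9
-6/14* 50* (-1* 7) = 150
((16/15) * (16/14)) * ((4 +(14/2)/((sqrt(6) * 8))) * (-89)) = -45568/105 - 712 * sqrt(6)/45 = -472.74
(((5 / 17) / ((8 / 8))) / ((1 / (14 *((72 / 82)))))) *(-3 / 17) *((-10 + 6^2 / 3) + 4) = -3.83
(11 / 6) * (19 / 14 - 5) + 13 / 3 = -197 / 84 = -2.35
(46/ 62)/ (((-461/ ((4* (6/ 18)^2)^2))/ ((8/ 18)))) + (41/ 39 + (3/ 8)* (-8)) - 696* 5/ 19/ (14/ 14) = -476331569516/ 2573280333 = -185.11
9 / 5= 1.80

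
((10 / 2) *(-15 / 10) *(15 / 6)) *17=-1275 / 4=-318.75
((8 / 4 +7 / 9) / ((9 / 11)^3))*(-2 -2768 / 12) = -23225950 / 19683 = -1180.00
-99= -99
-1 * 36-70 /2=-71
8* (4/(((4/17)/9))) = 1224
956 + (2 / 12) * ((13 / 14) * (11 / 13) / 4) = 321227 / 336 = 956.03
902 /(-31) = -902 /31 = -29.10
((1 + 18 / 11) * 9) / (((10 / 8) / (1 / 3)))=348 / 55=6.33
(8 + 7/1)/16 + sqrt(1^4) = 31/16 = 1.94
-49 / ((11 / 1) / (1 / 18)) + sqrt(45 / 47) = -49 / 198 + 3*sqrt(235) / 47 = 0.73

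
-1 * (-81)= 81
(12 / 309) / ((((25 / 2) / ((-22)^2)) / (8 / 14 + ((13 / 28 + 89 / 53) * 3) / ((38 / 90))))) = 431289496 / 18151175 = 23.76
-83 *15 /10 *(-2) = 249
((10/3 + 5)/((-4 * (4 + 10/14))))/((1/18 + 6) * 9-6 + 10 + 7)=-175/25938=-0.01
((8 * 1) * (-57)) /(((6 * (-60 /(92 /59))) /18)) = 10488 /295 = 35.55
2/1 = 2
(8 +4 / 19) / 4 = 39 / 19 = 2.05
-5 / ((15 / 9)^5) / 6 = -0.06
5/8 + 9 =77/8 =9.62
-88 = -88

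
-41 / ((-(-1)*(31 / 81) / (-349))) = 1159029 / 31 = 37388.03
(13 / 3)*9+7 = 46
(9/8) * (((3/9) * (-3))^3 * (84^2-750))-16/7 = -7096.54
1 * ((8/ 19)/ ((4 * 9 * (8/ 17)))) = 17/ 684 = 0.02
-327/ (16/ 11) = -3597/ 16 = -224.81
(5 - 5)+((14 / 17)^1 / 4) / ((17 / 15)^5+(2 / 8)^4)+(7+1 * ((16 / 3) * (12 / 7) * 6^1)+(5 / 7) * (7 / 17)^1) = 22678170628 / 364242767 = 62.26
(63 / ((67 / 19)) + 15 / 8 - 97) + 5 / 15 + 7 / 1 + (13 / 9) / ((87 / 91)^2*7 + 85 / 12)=-21486323327 / 307743864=-69.82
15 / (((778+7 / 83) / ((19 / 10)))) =83 / 2266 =0.04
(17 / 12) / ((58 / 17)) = 289 / 696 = 0.42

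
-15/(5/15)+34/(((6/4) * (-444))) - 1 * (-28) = -5678/333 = -17.05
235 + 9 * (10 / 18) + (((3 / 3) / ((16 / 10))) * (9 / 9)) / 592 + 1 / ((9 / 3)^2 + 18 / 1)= 30694151 / 127872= 240.04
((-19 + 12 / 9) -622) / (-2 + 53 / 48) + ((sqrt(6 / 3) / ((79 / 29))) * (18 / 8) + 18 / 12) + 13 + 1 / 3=261 * sqrt(2) / 316 + 188051 / 258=730.05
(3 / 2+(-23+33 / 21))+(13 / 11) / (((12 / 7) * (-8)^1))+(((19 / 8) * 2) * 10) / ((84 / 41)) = 23431 / 7392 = 3.17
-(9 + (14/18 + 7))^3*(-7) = 24100657/729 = 33059.89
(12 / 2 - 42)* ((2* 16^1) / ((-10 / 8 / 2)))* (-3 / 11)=-27648 / 55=-502.69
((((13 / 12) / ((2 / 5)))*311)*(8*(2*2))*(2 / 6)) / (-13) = -6220 / 9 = -691.11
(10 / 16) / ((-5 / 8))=-1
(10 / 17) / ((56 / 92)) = 115 / 119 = 0.97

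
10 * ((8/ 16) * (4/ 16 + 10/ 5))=45/ 4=11.25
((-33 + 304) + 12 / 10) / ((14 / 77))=14971 / 10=1497.10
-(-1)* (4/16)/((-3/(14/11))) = -7/66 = -0.11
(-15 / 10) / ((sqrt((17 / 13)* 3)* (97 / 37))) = -37* sqrt(663) / 3298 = -0.29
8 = 8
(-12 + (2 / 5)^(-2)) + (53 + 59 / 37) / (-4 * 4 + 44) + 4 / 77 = -42715 / 11396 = -3.75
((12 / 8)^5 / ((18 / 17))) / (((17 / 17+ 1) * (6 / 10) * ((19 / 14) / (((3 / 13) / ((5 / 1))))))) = 3213 / 15808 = 0.20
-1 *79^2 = -6241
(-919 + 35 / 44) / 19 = -40401 / 836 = -48.33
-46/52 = -23/26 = -0.88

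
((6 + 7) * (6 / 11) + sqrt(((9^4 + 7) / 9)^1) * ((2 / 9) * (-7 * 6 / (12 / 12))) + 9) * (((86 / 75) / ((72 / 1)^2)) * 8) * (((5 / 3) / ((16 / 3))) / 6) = 2537 / 1710720 -301 * sqrt(1642) / 524880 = -0.02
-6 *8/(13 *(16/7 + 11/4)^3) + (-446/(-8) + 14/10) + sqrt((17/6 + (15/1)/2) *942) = 13877328973/242945820 + sqrt(9734) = 155.78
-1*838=-838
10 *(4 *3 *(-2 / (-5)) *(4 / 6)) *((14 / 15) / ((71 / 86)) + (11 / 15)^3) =11692832 / 239625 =48.80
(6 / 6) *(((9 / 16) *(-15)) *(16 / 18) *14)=-105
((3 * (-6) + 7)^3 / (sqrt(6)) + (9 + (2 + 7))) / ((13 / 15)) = -606.21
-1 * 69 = -69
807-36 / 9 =803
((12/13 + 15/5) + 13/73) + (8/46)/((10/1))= 449478/109135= 4.12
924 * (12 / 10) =5544 / 5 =1108.80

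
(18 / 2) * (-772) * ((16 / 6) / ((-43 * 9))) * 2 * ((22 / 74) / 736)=4246 / 109779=0.04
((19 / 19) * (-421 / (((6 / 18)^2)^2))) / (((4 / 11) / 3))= -1125333 / 4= -281333.25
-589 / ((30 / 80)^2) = -37696 / 9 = -4188.44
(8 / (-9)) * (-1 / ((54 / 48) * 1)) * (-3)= -2.37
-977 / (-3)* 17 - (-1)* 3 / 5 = 83054 / 15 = 5536.93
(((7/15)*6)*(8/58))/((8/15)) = 21/29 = 0.72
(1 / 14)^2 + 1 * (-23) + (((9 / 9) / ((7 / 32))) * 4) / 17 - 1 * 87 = -362919 / 3332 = -108.92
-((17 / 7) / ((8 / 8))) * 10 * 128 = -21760 / 7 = -3108.57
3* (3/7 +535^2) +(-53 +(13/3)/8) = 858623.83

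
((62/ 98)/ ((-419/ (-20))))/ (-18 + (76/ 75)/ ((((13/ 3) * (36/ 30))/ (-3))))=-10075/ 6200362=-0.00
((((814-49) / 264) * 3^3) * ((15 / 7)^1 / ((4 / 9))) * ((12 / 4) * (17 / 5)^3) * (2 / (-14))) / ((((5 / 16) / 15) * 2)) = -1643943843 / 10780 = -152499.43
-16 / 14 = -8 / 7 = -1.14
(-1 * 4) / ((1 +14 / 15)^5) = -3037500 / 20511149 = -0.15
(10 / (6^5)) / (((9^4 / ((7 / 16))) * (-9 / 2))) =-35 / 1836660096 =-0.00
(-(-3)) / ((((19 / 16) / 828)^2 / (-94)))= -49493680128 / 361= -137101607.00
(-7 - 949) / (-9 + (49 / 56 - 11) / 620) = 4741760 / 44721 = 106.03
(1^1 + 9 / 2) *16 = 88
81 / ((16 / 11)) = 891 / 16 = 55.69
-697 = -697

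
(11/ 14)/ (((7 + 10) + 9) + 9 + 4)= 11/ 546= 0.02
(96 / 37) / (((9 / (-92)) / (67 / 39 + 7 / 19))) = -4551424 / 82251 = -55.34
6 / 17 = 0.35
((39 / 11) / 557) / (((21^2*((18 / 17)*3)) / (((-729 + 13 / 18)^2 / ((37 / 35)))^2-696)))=7994781798336719295221 / 6989601943314144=1143810.74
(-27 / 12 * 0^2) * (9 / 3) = 0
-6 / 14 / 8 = -0.05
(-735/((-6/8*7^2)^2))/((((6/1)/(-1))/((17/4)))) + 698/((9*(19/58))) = 1986946/8379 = 237.13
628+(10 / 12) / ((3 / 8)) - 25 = 5447 / 9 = 605.22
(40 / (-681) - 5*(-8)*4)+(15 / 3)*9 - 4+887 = 740888 / 681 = 1087.94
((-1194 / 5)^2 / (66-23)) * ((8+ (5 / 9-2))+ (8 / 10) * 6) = 80944444 / 5375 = 15059.43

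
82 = 82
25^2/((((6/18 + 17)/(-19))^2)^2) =6597500625/7311616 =902.33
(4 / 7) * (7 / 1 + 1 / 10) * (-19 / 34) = -1349 / 595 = -2.27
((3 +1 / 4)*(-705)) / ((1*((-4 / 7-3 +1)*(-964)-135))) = -21385 / 21876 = -0.98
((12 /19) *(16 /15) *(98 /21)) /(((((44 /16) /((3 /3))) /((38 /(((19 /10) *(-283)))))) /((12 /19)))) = -57344 /1123793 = -0.05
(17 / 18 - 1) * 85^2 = -7225 / 18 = -401.39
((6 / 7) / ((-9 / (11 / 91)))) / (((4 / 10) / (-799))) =43945 / 1911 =23.00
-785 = -785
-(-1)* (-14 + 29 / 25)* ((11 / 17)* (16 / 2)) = -28248 / 425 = -66.47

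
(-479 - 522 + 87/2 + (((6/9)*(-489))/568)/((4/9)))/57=-1089187/64752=-16.82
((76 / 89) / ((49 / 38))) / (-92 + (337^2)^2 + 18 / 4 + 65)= 5776 / 112495638515197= 0.00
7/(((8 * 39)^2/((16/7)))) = 1/6084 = 0.00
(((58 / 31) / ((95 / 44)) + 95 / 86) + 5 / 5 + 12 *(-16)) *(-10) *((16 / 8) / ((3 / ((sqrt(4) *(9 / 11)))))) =574503876 / 278597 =2062.13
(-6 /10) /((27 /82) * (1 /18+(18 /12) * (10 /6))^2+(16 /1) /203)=-149814 /556615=-0.27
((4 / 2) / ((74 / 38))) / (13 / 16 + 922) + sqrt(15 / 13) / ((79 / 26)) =608 / 546305 + 2 * sqrt(195) / 79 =0.35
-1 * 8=-8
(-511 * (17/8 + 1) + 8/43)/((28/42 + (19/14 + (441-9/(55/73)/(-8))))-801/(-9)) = -634396455/211976971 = -2.99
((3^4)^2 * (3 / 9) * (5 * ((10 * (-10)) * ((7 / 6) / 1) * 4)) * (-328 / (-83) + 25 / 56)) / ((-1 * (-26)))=-1862868375 / 2158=-863238.36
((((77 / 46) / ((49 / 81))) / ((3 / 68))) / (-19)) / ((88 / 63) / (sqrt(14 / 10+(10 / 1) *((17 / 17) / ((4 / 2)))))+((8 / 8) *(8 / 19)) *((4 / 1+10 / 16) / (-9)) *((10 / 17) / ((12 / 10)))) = -7.40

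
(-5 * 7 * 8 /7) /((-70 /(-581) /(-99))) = 32868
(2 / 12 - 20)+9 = -65 / 6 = -10.83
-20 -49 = -69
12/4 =3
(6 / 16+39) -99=-477 / 8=-59.62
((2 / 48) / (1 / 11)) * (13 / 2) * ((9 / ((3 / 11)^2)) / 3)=17303 / 144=120.16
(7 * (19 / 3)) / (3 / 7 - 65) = -931 / 1356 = -0.69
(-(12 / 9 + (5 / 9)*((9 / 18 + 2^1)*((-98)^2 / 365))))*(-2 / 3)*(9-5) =199088 / 1971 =101.01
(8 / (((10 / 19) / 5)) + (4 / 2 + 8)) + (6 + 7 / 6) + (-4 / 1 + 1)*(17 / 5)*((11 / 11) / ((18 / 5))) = 271 / 3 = 90.33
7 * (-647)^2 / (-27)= -2930263 / 27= -108528.26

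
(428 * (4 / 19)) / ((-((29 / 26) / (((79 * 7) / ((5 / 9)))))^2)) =-28667230458048 / 399475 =-71762264.12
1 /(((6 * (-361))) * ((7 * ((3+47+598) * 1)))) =-1 /9824976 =-0.00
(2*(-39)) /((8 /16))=-156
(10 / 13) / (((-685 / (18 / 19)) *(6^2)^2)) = -1 / 1218204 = -0.00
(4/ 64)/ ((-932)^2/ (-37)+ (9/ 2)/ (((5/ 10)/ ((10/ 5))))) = -0.00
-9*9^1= -81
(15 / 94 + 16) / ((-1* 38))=-1519 / 3572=-0.43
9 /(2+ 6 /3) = 9 /4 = 2.25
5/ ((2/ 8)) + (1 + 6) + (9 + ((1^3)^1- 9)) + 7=35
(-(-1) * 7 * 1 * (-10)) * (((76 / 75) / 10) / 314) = -266 / 11775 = -0.02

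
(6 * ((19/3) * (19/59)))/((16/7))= 2527/472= 5.35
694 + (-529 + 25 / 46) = 7615 / 46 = 165.54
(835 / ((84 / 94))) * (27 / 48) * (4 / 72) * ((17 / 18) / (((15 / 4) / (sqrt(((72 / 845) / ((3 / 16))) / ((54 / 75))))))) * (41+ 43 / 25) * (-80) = -190008592 * sqrt(15) / 36855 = -19967.44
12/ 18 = 2/ 3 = 0.67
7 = 7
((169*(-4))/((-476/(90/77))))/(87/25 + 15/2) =84500/558943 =0.15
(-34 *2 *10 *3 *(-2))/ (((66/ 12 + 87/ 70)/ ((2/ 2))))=35700/ 59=605.08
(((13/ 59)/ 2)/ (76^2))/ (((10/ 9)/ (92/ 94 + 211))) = 1165671/ 320336960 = 0.00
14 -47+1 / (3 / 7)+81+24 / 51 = 2591 / 51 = 50.80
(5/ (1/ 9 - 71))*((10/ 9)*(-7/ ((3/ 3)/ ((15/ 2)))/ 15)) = 175/ 638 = 0.27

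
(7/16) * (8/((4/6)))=21/4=5.25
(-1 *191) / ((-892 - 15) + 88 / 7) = 1337 / 6261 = 0.21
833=833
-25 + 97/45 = -22.84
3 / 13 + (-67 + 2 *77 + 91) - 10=2187 / 13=168.23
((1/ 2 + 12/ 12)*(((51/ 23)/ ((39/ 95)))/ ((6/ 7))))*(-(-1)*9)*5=508725/ 1196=425.36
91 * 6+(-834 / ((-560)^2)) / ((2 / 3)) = 171224349 / 313600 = 546.00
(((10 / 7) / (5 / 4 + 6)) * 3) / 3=40 / 203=0.20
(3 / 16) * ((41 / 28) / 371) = 123 / 166208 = 0.00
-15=-15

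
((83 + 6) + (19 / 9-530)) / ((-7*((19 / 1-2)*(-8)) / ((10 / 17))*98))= -9875 / 3568572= -0.00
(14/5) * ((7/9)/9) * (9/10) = 49/225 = 0.22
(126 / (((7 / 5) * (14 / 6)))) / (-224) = -135 / 784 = -0.17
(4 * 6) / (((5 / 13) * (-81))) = -104 / 135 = -0.77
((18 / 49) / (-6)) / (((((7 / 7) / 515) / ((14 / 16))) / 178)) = -137505 / 28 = -4910.89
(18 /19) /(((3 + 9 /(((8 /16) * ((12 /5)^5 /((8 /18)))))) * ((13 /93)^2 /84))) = 1313.56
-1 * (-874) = 874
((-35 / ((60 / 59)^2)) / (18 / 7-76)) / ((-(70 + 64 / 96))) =-170569 / 26152320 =-0.01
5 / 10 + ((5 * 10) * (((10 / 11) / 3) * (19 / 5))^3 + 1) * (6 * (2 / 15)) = 22415981 / 359370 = 62.38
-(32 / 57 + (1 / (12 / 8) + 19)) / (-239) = 0.08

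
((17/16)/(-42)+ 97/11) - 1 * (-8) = 124133/7392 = 16.79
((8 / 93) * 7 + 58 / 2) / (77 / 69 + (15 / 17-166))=-1076423 / 5963594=-0.18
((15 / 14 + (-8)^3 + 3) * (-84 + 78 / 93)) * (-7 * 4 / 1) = -36664316 / 31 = -1182719.87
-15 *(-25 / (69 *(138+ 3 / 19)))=19 / 483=0.04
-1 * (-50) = 50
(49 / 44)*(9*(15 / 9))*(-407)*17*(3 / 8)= -1386945 / 32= -43342.03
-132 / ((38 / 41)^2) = -55473 / 361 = -153.66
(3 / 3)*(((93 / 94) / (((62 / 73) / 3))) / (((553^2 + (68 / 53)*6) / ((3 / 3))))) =34821 / 3047157580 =0.00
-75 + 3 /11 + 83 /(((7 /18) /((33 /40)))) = 156081 /1540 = 101.35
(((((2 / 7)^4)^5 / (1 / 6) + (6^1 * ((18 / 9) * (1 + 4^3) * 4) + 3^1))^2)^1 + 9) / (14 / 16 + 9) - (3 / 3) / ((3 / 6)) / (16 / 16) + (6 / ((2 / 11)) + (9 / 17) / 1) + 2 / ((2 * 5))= 987691.27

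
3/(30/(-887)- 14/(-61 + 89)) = -5322/947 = -5.62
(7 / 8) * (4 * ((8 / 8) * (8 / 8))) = 7 / 2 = 3.50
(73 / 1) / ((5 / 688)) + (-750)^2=2862724 / 5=572544.80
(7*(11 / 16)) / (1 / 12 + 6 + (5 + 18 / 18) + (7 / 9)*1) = 0.37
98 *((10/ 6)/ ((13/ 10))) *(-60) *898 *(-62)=5456248000/ 13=419711384.62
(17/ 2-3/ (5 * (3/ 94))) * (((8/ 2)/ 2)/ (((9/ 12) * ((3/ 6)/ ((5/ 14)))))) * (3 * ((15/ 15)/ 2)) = -206/ 7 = -29.43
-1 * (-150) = 150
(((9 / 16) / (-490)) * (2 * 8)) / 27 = -1 / 1470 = -0.00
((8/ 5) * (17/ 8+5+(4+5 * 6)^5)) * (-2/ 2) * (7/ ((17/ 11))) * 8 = -223905804584/ 85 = -2634185936.28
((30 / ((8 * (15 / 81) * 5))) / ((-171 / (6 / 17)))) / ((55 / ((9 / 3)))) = -81 / 177650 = -0.00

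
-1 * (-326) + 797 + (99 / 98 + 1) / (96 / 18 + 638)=1123.00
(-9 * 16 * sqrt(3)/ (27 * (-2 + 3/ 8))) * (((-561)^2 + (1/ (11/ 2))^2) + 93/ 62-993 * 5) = 4797524672 * sqrt(3)/ 4719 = 1760872.32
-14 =-14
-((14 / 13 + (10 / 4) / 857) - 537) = 11941373 / 22282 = 535.92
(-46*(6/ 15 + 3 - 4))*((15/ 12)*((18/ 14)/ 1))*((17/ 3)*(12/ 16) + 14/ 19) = 235359/ 1064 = 221.20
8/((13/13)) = 8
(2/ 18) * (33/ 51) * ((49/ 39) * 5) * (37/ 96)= 99715/ 572832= 0.17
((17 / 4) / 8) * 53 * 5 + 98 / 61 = 277941 / 1952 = 142.39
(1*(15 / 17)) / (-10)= -0.09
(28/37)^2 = 784/1369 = 0.57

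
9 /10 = 0.90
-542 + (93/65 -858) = -1398.57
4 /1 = 4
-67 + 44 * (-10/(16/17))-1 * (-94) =-881/2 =-440.50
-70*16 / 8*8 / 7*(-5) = 800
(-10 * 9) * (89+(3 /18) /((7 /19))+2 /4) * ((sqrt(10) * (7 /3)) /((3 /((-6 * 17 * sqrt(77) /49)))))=642260 * sqrt(770) /49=363714.12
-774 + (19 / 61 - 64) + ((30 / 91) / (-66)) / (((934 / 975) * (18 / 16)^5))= -36167026093703 / 43174640817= -837.69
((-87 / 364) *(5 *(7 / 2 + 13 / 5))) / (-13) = 5307 / 9464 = 0.56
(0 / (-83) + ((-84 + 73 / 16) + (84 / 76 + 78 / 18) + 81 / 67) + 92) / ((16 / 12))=1173811 / 81472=14.41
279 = 279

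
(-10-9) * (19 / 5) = -361 / 5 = -72.20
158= 158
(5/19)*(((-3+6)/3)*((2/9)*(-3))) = -10/57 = -0.18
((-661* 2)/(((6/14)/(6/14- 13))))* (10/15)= 232672/9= 25852.44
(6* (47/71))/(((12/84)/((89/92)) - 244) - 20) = -87843/5835490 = -0.02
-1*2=-2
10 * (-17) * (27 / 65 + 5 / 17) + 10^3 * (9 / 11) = 99752 / 143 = 697.57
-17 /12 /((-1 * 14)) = 17 /168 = 0.10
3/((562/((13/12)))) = 0.01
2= 2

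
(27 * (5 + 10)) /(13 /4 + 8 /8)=1620 /17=95.29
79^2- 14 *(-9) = 6367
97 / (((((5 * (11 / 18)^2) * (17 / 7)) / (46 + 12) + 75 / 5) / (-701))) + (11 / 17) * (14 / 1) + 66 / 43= -6523140877928 / 1449898295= -4499.03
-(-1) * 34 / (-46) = -17 / 23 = -0.74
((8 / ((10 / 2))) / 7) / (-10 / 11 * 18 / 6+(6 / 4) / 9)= -0.09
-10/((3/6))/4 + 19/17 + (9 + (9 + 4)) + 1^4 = 325/17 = 19.12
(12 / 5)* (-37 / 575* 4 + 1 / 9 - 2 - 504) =-10477228 / 8625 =-1214.75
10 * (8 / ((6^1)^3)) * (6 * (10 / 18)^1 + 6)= 280 / 81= 3.46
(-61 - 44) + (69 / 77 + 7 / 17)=-135733 / 1309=-103.69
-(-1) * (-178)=-178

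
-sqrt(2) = -1.41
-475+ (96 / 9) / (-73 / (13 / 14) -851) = -475.01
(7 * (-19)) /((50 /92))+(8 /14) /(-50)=-42828 /175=-244.73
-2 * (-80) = 160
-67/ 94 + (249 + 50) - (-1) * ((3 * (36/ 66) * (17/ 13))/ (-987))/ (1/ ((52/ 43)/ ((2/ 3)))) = 92835905/ 311234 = 298.28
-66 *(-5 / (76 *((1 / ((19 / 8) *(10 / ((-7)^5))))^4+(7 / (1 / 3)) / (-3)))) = 235778125 / 13617880114412345254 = 0.00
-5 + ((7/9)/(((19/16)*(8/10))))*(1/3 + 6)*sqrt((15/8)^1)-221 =-226 + 35*sqrt(30)/27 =-218.90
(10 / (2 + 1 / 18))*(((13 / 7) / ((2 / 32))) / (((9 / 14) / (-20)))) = -166400 / 37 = -4497.30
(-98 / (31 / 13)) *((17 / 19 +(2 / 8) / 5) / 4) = -228683 / 23560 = -9.71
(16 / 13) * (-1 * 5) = -80 / 13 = -6.15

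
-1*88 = -88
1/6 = 0.17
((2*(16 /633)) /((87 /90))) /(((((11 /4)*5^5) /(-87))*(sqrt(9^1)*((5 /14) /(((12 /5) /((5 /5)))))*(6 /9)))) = -64512 /36265625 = -0.00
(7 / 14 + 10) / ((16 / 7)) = 147 / 32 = 4.59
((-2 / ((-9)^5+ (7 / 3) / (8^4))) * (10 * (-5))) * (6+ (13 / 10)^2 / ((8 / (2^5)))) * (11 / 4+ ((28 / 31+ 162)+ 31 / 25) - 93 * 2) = 232177938432 / 562335431375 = 0.41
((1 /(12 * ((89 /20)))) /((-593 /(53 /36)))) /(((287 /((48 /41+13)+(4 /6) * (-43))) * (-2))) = -472495 /402425469432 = -0.00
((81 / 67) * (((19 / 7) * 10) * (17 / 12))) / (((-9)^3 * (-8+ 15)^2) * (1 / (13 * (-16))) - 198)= -503880 / 284683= -1.77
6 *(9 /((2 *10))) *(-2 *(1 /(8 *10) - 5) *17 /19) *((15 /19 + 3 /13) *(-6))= -1821771 /12350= -147.51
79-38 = 41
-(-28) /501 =28 /501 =0.06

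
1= 1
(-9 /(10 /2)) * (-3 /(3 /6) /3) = 18 /5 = 3.60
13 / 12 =1.08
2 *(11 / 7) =22 / 7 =3.14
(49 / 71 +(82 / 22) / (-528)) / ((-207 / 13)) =-159211 / 3711312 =-0.04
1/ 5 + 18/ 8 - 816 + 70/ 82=-666411/ 820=-812.70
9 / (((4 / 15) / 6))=405 / 2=202.50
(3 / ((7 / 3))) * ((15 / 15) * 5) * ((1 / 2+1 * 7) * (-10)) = -3375 / 7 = -482.14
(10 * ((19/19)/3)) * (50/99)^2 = 25000/29403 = 0.85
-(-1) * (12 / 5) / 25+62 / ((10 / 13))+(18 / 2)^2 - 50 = 13962 / 125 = 111.70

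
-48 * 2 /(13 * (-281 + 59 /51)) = 0.03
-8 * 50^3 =-1000000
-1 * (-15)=15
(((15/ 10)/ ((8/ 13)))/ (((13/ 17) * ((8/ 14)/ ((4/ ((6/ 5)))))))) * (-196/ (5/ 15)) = -87465/ 8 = -10933.12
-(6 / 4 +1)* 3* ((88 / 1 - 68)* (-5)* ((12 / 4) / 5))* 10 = 4500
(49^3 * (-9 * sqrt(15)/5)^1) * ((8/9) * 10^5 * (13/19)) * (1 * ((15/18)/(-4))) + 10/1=10 + 152943700000 * sqrt(15)/57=10392077255.74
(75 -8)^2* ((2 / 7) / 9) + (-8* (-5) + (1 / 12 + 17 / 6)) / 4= 154463 / 1008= 153.24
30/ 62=0.48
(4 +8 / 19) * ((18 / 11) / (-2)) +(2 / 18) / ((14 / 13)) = -92539 / 26334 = -3.51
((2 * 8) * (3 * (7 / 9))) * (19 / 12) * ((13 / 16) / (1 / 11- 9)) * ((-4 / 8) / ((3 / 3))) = 2717 / 1008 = 2.70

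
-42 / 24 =-7 / 4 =-1.75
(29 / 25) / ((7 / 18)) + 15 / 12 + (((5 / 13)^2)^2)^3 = 69032397116348703 / 16308659585736700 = 4.23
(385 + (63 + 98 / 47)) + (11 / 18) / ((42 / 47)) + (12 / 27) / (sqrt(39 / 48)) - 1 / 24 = 16 * sqrt(13) / 117 + 32030485 / 71064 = 451.22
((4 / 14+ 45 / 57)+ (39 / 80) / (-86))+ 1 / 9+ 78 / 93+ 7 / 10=694237099 / 255296160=2.72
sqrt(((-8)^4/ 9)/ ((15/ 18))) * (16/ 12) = 256 * sqrt(30)/ 45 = 31.16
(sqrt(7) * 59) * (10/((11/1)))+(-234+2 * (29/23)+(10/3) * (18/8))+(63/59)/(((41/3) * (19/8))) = -473466631/2114206+590 * sqrt(7)/11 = -82.04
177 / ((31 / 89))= 15753 / 31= 508.16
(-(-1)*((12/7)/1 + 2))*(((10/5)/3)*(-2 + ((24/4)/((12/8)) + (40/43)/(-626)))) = 466232/94213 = 4.95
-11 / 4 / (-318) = 11 / 1272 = 0.01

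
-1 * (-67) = 67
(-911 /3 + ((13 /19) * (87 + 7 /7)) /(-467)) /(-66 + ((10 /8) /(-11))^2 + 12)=5.63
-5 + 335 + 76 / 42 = 6968 / 21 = 331.81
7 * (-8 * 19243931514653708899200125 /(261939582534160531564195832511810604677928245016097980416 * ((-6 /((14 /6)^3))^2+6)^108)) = -5661373033435096936097617936527572382840635710864920715368860035185268410342047231878988511404220773467453498164863983300177239943023308275085441342864144975103793938700728913917408251480234146735529821746190222259817961522896657881371900145482979486152460624320191173788657596927239839422991038372739981438424647844714992918865858397854867805498913665512849811680318159271865699490566585927051665195084831745726059176294717909893042757380460970207480152326152689795745359210581350646397864672603000956856160231671564478636356389827888664752129055238377483158709175994600875 /77830457867538415887839203602099982239828157894398429777539545792905681176953169249001263286653970504658557890775372407689952259031453409121434391676547488750977501131151786025075091091685438161958910176022886410577643383669147337963504304065909512309758211601542020755580145079009354382413218250468463449654020910318461005051317024074745363750495047298843647537929577053348754370610891632707058976556359339611229859191263886529580770807683219757002717434399810586645103621061975419892025533765756502225459389034493115268229651398316587474245644149547999745771834017526745733905769240719313282765083772167629091059921021785521057138278936029958999061654568037007121584046928179048839380992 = -0.00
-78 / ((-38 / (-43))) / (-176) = 1677 / 3344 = 0.50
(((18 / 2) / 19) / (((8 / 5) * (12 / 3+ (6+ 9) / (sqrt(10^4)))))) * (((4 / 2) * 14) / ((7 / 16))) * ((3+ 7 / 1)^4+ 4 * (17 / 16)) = 72030600 / 1577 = 45675.71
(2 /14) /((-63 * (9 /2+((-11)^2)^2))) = -2 /12917331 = -0.00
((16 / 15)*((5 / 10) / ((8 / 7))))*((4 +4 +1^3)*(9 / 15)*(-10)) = -126 / 5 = -25.20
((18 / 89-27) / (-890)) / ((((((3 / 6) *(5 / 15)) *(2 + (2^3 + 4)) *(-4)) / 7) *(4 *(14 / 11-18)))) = 15741 / 46638848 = 0.00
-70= -70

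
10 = 10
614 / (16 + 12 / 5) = 1535 / 46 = 33.37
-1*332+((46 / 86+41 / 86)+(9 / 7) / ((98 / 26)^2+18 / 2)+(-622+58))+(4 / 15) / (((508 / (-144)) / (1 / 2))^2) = -42599984806598 / 47601598345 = -894.93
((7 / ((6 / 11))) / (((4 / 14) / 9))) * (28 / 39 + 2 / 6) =22099 / 52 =424.98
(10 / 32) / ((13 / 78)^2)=45 / 4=11.25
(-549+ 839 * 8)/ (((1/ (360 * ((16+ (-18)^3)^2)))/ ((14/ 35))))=30019500076032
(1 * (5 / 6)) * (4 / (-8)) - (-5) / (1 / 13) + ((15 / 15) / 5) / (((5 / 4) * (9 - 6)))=19391 / 300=64.64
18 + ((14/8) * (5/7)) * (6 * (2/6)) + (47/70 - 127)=-3704/35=-105.83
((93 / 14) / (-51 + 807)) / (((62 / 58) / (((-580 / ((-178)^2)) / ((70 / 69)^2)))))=-444889 / 3042931360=-0.00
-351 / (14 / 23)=-8073 / 14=-576.64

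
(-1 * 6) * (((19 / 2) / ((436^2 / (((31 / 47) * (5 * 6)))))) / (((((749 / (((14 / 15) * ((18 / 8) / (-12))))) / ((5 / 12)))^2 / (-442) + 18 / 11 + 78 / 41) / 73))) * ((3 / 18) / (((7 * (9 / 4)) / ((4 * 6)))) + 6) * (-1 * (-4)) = 4221270677195 / 93003442341831924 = 0.00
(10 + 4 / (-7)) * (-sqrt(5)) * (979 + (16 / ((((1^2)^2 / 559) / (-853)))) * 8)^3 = 15004981450186943286068778 * sqrt(5) / 7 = 4793165503391625667015394.00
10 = 10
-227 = -227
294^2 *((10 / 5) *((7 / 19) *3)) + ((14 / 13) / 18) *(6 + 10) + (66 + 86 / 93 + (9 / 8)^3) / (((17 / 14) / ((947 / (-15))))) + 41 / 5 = 281201960163281 / 1499546880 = 187524.62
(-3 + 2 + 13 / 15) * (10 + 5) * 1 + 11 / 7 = -3 / 7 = -0.43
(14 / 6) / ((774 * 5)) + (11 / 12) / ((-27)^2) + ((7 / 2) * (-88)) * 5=-2896459301 / 1880820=-1540.00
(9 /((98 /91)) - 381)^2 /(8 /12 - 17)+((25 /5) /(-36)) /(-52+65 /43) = -797691794849 /93826278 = -8501.80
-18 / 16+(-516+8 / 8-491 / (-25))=-99297 / 200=-496.48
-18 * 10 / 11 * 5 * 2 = -1800 / 11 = -163.64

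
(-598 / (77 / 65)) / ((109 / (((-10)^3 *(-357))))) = -1653352.79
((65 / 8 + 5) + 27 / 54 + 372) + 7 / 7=3093 / 8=386.62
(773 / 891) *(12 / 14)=1546 / 2079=0.74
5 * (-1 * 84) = -420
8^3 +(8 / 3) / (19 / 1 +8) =41480 / 81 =512.10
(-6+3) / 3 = -1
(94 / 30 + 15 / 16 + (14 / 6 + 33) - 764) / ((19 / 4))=-173903 / 1140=-152.55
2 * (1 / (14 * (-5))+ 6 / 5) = 83 / 35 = 2.37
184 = 184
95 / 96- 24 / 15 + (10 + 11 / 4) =5827 / 480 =12.14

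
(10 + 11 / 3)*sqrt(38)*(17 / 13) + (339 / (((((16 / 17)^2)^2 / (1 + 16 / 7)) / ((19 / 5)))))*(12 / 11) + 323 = 697*sqrt(38) / 39 + 39156586829 / 6307840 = 6317.78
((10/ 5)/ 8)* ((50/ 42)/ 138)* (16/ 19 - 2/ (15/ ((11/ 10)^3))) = 94711/ 66074400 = 0.00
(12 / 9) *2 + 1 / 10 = 83 / 30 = 2.77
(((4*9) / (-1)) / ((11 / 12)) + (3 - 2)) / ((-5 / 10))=842 / 11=76.55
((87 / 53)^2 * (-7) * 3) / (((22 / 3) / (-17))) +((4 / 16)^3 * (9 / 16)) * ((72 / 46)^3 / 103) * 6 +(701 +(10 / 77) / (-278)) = 250832508413007905 / 301417167529016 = 832.18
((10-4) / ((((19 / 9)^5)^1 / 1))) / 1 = 354294 / 2476099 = 0.14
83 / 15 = 5.53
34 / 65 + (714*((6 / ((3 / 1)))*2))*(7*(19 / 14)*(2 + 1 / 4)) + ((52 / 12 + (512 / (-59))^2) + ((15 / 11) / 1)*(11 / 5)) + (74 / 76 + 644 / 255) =8935735688391 / 146167190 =61133.66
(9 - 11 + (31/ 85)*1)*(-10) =278/ 17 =16.35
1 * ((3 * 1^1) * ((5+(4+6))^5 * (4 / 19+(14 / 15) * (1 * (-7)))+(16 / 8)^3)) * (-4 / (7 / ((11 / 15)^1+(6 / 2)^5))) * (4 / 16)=333522614288 / 665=501537765.85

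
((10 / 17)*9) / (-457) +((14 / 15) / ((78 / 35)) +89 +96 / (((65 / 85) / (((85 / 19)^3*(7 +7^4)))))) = 27066412.33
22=22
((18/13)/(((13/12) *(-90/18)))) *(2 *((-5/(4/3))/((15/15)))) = 324/169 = 1.92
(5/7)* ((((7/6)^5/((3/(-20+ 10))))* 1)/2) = -60025/23328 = -2.57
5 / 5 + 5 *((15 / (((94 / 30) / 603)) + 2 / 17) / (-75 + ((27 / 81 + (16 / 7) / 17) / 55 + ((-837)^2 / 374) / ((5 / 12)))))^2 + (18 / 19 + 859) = 272917878005819444224487 / 316214020433979904816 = 863.08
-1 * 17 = -17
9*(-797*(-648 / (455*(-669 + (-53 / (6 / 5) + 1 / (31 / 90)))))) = -864547344 / 60109595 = -14.38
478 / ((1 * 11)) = 478 / 11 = 43.45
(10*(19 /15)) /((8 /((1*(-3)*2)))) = -19 /2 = -9.50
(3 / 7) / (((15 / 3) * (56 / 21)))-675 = -188991 / 280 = -674.97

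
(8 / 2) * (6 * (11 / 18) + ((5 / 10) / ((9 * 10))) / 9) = 5941 / 405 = 14.67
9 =9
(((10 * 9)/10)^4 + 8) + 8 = 6577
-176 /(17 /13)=-2288 /17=-134.59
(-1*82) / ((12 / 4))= -82 / 3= -27.33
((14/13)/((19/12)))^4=796594176/3722098081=0.21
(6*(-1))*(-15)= 90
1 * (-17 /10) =-17 /10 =-1.70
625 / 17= 36.76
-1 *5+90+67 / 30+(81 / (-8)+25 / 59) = 548927 / 7080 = 77.53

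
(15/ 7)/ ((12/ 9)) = 45/ 28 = 1.61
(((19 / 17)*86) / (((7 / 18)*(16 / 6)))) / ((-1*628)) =-22059 / 149464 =-0.15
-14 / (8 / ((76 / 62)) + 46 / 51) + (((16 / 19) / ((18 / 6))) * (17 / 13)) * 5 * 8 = 34130917 / 2666859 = 12.80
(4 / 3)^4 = 256 / 81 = 3.16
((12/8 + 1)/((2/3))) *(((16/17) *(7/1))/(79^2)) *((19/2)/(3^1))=1330/106097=0.01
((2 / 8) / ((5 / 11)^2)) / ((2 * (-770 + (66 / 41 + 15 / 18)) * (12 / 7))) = -34727 / 75527600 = -0.00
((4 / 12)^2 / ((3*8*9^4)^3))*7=7 / 35138753210820096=0.00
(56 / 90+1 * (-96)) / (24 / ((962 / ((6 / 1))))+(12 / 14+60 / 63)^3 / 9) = -4779722493 / 40493200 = -118.04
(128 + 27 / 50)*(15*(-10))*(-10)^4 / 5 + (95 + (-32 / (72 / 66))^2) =-347049401 / 9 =-38561044.56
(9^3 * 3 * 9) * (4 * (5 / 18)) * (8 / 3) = 58320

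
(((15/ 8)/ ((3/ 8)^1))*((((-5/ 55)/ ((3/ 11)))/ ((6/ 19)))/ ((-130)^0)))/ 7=-95/ 126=-0.75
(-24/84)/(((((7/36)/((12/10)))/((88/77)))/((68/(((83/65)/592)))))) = -1808621568/28469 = -63529.51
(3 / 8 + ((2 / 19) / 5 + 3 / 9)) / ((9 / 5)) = 1663 / 4104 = 0.41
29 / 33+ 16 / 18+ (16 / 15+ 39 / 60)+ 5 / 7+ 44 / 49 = 494471 / 97020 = 5.10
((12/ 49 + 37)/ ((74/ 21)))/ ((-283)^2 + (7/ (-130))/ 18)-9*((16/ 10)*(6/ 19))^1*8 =-167749268347062/ 4611180065065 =-36.38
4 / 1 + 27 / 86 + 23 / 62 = 6245 / 1333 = 4.68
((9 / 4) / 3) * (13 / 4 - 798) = -9537 / 16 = -596.06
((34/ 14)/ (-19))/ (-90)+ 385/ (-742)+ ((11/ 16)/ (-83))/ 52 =-11338133927/ 21904908480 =-0.52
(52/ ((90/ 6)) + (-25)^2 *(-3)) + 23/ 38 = -1066429/ 570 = -1870.93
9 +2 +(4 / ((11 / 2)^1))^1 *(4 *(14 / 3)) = 811 / 33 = 24.58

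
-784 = -784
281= 281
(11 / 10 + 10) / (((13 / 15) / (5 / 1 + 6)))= 3663 / 26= 140.88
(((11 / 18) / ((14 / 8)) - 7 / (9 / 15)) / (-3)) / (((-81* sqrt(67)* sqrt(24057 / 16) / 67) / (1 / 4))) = -713* sqrt(2211) / 13640319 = -0.00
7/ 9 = 0.78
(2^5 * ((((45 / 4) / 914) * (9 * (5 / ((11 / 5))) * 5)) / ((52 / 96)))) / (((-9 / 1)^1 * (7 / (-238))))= 18360000 / 65351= 280.94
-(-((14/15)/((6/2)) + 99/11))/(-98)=-419/4410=-0.10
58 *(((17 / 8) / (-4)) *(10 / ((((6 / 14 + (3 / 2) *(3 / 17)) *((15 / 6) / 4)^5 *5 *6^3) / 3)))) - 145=-732965633 / 4640625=-157.95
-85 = -85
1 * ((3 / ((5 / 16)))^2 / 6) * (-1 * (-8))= 122.88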